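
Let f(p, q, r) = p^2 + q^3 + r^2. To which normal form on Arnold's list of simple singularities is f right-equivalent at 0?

A2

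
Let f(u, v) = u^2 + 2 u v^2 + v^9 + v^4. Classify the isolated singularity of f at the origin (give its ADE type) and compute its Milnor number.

The Hessian of f at 0 has rank 1. Corank 1: A-series; mu = 8 gives A_8.

Type A_{8}, Milnor number mu = 8.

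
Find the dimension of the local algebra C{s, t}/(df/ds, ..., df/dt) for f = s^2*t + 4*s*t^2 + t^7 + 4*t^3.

8

The Hessian of f at 0 has rank 0. Corank 2; j^3 = t*(s + 2*t)^2 has shape L^2 M (L != M), so D-series; mu = 8 gives D_8.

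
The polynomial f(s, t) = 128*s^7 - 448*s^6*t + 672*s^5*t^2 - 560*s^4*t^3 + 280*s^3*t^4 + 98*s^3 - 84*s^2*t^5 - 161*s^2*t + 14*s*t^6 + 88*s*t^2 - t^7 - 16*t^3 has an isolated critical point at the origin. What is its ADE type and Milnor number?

Type D_8, Milnor number mu = 8.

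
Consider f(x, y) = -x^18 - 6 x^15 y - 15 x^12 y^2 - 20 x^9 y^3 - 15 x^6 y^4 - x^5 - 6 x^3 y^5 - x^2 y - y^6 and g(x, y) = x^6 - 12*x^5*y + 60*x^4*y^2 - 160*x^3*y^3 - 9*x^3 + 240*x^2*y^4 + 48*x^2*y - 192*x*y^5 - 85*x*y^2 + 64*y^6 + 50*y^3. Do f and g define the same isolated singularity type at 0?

The Hessian of f at 0 is [[0, 0], [0, 0]] with rank 0, so corank 2. A Groebner basis of the Jacobian ideal J(f) in C{x,y} is {x^2/6 + y^5, x^3, x*y}; counting standard monomials gives mu = 7. Corank 2; j^3 = -x^2*y has shape L^2 M (L != M), so D-series; mu = 7 gives D_7. The Hessian of g at 0 is [[0, 0], [0, 0]] with rank 0, so corank 2. A Groebner basis of the Jacobian ideal J(g) in C{x,y} is {243*x*y/2 + y^5 - 405*y^2/2, x*y^2 - 5*y^3/3, x^2 - 11*x*y/3 + 10*y^2/3}; counting standard monomials gives mu = 7. Corank 2; j^3 = -(x - 2*y)*(3*x - 5*y)^2 has shape L^2 M (L != M), so D-series; mu = 7 gives D_7. Both have type D_7, hence right-equivalent.

Yes.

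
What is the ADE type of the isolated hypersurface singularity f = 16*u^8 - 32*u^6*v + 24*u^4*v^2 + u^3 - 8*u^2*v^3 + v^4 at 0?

E_6

The Hessian of f at 0 is [[0, 0], [0, 0]] with rank 0, so corank 2. A Groebner basis of the Jacobian ideal J(f) in C{u,v} is {v^3, u^2}; counting standard monomials gives mu = 6. Corank 2; j^3 = u^3 is a perfect cube, so E-series; the 4-jet and mu = 6 give E_6.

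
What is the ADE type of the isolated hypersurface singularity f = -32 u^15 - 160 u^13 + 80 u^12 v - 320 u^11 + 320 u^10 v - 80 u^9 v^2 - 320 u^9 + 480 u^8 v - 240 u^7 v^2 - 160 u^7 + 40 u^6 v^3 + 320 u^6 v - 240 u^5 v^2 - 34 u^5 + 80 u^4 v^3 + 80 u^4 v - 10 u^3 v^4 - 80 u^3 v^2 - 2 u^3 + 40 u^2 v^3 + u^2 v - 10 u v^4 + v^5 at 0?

The Hessian of f at 0 is [[0, 0], [0, 0]] with rank 0, so corank 2. A Groebner basis of the Jacobian ideal J(f) in C{u,v} is {u*v/10 + v^4, u*v^2, u^2 - u*v/2}; counting standard monomials gives mu = 6. Corank 2; j^3 = -u^2*(2*u - v) has shape L^2 M (L != M), so D-series; mu = 6 gives D_6.

D_6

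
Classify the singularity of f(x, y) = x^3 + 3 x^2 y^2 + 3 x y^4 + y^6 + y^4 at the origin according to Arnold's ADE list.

E_6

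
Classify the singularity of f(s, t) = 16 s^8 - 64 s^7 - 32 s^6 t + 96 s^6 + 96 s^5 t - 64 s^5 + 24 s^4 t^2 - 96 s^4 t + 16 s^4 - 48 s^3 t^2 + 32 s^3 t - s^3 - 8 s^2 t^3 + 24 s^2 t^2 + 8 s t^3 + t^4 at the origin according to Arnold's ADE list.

E_6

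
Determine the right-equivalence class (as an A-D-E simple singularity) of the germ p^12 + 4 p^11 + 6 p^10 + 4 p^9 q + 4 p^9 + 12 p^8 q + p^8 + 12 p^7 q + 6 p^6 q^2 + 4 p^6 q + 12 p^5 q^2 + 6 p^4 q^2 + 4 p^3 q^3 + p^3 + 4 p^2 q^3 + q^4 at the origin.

E_6

The Hessian of f at 0 is [[0, 0], [0, 0]] with rank 0, so corank 2. A Groebner basis of the Jacobian ideal J(f) in C{p,q} is {q^3, p^2}; counting standard monomials gives mu = 6. Corank 2; j^3 = p^3 is a perfect cube, so E-series; the 4-jet and mu = 6 give E_6.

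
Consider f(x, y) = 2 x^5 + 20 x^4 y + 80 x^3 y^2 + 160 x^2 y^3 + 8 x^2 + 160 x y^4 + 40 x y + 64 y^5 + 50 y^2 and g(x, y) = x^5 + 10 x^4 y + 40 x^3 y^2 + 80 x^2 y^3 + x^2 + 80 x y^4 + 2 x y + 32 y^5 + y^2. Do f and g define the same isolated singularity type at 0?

Yes.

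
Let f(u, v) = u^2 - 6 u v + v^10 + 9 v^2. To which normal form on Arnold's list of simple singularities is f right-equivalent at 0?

A9

The Hessian of f at 0 has rank 1. Corank 1: A-series; mu = 9 gives A_9.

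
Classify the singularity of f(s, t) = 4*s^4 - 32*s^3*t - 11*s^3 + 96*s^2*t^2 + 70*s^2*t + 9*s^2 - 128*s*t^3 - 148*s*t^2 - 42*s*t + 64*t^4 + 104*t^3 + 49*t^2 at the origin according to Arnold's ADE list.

The Hessian of f at 0 is [[18, -42], [-42, 98]] with rank 1, so corank 1. A Groebner basis of the Jacobian ideal J(f) in C{s,t} is {t^2, s - 7*t/3}; counting standard monomials gives mu = 2. Corank 1: A-series; mu = 2 gives A_2.

A_{2}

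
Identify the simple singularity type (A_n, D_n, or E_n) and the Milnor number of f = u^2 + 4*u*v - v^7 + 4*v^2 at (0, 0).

Type A_{6}, Milnor number mu = 6.

The Hessian of f at 0 has rank 1. Corank 1: A-series; mu = 6 gives A_6.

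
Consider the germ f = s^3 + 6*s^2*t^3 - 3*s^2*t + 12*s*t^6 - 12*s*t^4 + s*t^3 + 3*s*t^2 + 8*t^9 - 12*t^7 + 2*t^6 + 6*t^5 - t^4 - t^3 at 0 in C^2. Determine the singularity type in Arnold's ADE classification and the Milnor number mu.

Type E7, Milnor number mu = 7.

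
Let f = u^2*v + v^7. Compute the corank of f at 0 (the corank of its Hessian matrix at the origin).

Hessian at 0 has rank 0.

2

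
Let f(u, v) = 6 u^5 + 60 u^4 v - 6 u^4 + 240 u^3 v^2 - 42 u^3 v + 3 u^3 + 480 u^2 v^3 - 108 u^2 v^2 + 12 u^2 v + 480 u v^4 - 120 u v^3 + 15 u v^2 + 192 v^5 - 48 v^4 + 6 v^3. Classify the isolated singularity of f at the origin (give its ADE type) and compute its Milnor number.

The Hessian of f at 0 has rank 0. Corank 2; j^3 = 3*(u + v)^2*(u + 2*v) has shape L^2 M (L != M), so D-series; mu = 6 gives D_6.

Type D6, Milnor number mu = 6.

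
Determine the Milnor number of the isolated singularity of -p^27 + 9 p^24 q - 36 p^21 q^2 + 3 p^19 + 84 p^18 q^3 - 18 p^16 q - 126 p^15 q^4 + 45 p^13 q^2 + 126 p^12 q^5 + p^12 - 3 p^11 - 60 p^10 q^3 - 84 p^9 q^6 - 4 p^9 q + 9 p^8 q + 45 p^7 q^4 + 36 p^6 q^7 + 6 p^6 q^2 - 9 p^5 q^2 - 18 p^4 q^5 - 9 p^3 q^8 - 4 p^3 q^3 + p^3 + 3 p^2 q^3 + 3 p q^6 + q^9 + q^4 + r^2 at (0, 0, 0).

6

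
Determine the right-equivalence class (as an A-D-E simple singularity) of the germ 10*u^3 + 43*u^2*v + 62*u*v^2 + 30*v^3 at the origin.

The Hessian of f at 0 has rank 0. Corank 2; j^3 = (2*u + 3*v)*(5*u^2 + 14*u*v + 10*v^2) splits into three distinct lines over C (the quadratic factor has nonzero discriminant), so D_4.

D_{4}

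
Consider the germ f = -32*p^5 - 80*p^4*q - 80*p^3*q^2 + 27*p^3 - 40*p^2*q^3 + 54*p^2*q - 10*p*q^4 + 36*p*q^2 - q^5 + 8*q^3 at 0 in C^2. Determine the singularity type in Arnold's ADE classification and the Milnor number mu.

Type E_8, Milnor number mu = 8.

The Hessian of f at 0 is [[0, 0], [0, 0]] with rank 0, so corank 2. A Groebner basis of the Jacobian ideal J(f) in C{p,q} is {q^5, p*q^3 + 5*q^4/8, p^2 + 4*p*q/3 + 4*q^2/9}; counting standard monomials gives mu = 8. Corank 2; j^3 = (3*p + 2*q)^3 is a perfect cube, so E-series; the 5-jet and mu = 8 give E_8.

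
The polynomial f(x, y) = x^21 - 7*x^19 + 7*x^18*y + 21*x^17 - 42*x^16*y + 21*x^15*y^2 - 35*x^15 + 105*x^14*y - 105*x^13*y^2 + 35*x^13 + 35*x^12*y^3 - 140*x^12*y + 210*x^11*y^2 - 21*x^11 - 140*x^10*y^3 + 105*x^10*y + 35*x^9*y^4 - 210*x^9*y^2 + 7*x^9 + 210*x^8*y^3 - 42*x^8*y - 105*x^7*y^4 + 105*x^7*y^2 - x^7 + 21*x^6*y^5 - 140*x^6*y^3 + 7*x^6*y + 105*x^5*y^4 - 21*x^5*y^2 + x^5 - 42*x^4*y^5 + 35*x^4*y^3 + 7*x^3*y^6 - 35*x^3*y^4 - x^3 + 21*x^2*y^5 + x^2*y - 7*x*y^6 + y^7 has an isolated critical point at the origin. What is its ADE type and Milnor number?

The Hessian of f at 0 has rank 0. Corank 2; j^3 = -x^2*(x - y) has shape L^2 M (L != M), so D-series; mu = 8 gives D_8.

Type D_{8}, Milnor number mu = 8.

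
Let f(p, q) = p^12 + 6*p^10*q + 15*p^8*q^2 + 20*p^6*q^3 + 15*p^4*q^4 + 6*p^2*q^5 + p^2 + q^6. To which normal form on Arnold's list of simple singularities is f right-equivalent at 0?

A_5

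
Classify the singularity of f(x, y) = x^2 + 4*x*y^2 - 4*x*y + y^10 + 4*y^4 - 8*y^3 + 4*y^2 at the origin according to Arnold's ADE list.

A_{9}

The Hessian of f at 0 has rank 1. Corank 1: A-series; mu = 9 gives A_9.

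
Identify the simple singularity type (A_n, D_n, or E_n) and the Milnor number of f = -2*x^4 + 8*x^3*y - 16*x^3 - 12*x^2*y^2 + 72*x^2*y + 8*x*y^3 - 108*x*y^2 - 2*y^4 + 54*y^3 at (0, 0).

The Hessian of f at 0 has rank 0. Corank 2; j^3 = -2*(2*x - 3*y)^3 is a perfect cube, so E-series; the 4-jet and mu = 6 give E_6.

Type E_{6}, Milnor number mu = 6.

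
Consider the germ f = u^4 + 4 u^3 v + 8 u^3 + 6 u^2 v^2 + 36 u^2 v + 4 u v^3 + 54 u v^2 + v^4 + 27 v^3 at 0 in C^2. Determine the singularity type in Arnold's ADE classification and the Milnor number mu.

Type E6, Milnor number mu = 6.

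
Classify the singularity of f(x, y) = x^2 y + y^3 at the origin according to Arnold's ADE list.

D_{4}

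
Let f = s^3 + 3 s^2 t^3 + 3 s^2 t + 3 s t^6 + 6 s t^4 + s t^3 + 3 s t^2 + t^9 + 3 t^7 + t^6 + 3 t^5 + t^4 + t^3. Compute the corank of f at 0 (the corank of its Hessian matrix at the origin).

The Hessian at 0 is [[0, 0], [0, 0]] of rank 0; hence corank 2.

2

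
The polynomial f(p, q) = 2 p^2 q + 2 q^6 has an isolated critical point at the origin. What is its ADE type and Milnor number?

The Hessian of f at 0 has rank 0. Corank 2; j^3 = 2*p^2*q has shape L^2 M (L != M), so D-series; mu = 7 gives D_7.

Type D_{7}, Milnor number mu = 7.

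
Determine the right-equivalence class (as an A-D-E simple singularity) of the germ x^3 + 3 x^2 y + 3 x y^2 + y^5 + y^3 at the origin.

The Hessian of f at 0 has rank 0. Corank 2; j^3 = (x + y)^3 is a perfect cube, so E-series; the 5-jet and mu = 8 give E_8.

E8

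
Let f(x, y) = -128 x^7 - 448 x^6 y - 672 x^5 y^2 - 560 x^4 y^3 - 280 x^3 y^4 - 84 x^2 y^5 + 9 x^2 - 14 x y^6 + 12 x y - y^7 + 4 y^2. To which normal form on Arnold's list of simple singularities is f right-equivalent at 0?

A_{6}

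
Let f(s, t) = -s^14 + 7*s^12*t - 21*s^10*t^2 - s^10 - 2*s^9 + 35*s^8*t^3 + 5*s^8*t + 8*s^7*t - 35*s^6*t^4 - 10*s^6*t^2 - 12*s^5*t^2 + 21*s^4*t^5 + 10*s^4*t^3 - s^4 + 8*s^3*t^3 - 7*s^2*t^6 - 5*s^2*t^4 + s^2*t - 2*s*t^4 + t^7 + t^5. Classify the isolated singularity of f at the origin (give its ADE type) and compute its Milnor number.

The Hessian of f at 0 has rank 0. Corank 2; j^3 = s^2*t has shape L^2 M (L != M), so D-series; mu = 6 gives D_6.

Type D_6, Milnor number mu = 6.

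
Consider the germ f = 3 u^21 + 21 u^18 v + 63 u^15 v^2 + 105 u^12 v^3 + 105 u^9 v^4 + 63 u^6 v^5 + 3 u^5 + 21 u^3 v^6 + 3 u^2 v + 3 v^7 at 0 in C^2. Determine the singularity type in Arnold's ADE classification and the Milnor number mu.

The Hessian of f at 0 has rank 0. Corank 2; j^3 = 3*u^2*v has shape L^2 M (L != M), so D-series; mu = 8 gives D_8.

Type D8, Milnor number mu = 8.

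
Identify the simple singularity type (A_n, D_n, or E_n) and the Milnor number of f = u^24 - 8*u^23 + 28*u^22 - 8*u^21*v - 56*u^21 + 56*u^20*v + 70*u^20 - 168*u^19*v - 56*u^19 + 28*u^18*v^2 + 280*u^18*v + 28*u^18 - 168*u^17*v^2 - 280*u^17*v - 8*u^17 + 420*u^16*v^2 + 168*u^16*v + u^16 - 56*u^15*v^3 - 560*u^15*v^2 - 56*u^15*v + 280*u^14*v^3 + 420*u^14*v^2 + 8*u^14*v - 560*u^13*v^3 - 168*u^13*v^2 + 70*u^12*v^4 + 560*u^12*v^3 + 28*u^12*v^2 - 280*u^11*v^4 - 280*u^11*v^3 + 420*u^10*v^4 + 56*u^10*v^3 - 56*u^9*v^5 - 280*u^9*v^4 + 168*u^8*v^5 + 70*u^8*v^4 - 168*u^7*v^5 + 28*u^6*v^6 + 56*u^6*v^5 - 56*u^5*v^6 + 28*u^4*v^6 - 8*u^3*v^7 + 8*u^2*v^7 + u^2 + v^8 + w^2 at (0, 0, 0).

Type A_{7}, Milnor number mu = 7.

The Hessian of f at 0 has rank 2. Corank 1: A-series; mu = 7 gives A_7.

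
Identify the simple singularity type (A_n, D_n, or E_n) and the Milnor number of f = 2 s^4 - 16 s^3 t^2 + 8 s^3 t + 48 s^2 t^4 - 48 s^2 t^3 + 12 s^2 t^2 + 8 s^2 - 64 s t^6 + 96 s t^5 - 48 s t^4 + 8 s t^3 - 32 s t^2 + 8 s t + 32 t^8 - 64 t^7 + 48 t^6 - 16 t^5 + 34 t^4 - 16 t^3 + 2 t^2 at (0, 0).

Type A3, Milnor number mu = 3.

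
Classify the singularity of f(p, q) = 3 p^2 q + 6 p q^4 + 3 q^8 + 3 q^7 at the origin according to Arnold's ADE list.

The Hessian of f at 0 has rank 0. Corank 2; j^3 = 3*p^2*q has shape L^2 M (L != M), so D-series; mu = 9 gives D_9.

D_9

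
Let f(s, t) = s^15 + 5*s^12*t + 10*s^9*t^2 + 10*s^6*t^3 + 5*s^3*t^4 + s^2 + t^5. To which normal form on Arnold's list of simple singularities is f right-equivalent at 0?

A4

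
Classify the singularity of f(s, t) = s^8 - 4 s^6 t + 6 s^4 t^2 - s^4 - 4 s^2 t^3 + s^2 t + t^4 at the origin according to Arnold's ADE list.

D_5

The Hessian of f at 0 has rank 0. Corank 2; j^3 = s^2*t has shape L^2 M (L != M), so D-series; mu = 5 gives D_5.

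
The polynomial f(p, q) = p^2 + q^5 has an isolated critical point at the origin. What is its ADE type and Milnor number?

Type A4, Milnor number mu = 4.

The Hessian of f at 0 is [[2, 0], [0, 0]] with rank 1, so corank 1. A Groebner basis of the Jacobian ideal J(f) in C{p,q} is {q^4, p}; counting standard monomials gives mu = 4. Corank 1: A-series; mu = 4 gives A_4.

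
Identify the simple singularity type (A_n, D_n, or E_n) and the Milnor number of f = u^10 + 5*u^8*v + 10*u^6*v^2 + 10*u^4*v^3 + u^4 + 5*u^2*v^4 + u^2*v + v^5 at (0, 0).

The Hessian of f at 0 is [[0, 0], [0, 0]] with rank 0, so corank 2. A Groebner basis of the Jacobian ideal J(f) in C{u,v} is {u^2/5 + v^4, u^3, u*v}; counting standard monomials gives mu = 6. Corank 2; j^3 = u^2*v has shape L^2 M (L != M), so D-series; mu = 6 gives D_6.

Type D6, Milnor number mu = 6.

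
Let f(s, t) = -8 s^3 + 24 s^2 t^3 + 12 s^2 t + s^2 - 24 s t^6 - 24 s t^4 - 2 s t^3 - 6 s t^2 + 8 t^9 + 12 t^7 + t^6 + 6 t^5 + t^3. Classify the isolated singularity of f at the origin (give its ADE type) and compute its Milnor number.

Type A_{2}, Milnor number mu = 2.

The Hessian of f at 0 has rank 1. Corank 1: A-series; mu = 2 gives A_2.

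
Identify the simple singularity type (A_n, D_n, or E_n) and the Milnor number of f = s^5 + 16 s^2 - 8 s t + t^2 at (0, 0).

Type A_4, Milnor number mu = 4.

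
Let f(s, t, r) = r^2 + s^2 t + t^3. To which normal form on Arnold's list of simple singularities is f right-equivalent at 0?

The Hessian of f at 0 has rank 1. Corank 2; j^3 = t*(s^2 + t^2) splits into three distinct lines over C (the quadratic factor has nonzero discriminant), so D_4.

D4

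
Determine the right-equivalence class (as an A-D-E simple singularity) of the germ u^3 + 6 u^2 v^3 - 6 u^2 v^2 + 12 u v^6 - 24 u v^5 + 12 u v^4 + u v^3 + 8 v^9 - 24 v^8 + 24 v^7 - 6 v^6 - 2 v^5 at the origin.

E_7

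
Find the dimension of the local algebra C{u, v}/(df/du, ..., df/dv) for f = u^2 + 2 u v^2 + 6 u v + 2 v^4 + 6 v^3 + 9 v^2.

3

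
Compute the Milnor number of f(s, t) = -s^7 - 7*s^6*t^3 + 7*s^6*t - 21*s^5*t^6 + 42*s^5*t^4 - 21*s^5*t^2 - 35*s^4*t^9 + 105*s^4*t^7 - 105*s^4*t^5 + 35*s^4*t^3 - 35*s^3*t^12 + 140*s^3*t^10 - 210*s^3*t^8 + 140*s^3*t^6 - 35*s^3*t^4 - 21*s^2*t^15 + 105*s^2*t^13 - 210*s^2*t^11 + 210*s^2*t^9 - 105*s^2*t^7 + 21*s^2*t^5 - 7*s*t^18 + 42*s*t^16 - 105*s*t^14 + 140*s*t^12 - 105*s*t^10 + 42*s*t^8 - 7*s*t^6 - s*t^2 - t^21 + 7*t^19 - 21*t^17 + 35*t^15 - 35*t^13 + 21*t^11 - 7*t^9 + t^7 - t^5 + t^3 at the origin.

The Hessian of f at 0 has rank 0. Corank 2; j^3 = -t^2*(s - t) has shape L^2 M (L != M), so D-series; mu = 8 gives D_8.

8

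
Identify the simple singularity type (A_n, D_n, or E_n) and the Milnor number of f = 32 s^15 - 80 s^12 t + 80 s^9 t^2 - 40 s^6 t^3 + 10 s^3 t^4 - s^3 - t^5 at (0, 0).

Type E8, Milnor number mu = 8.

The Hessian of f at 0 is [[0, 0], [0, 0]] with rank 0, so corank 2. A Groebner basis of the Jacobian ideal J(f) in C{s,t} is {t^4, s^2}; counting standard monomials gives mu = 8. Corank 2; j^3 = -s^3 is a perfect cube, so E-series; the 5-jet and mu = 8 give E_8.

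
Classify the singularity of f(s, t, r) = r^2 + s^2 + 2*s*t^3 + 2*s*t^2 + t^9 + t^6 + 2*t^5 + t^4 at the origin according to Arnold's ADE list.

A8

The Hessian of f at 0 has rank 2. Corank 1: A-series; mu = 8 gives A_8.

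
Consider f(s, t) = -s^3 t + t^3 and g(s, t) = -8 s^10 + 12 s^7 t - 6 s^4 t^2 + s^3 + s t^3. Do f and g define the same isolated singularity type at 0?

The Hessian of f at 0 is [[0, 0], [0, 0]] with rank 0, so corank 2. A Groebner basis of the Jacobian ideal J(f) in C{s,t} is {s^3 - 3*t^2, s^2*t, t^3}; counting standard monomials gives mu = 7. Corank 2; j^3 = t^3 is a perfect cube, so E-series; the 4-jet and mu = 7 give E_7. The Hessian of g at 0 is [[0, 0], [0, 0]] with rank 0, so corank 2. A Groebner basis of the Jacobian ideal J(g) in C{s,t} is {s^3, s*t^2, 3*s^2 + t^3}; counting standard monomials gives mu = 7. Corank 2; j^3 = s^3 is a perfect cube, so E-series; the 4-jet and mu = 7 give E_7. Both have type E_7, hence right-equivalent.

Yes.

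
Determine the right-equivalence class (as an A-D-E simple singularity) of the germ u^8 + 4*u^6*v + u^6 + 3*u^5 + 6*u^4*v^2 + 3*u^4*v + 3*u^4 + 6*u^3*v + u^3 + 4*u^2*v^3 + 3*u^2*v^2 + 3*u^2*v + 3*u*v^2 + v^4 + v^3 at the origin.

E6

The Hessian of f at 0 has rank 0. Corank 2; j^3 = (u + v)^3 is a perfect cube, so E-series; the 4-jet and mu = 6 give E_6.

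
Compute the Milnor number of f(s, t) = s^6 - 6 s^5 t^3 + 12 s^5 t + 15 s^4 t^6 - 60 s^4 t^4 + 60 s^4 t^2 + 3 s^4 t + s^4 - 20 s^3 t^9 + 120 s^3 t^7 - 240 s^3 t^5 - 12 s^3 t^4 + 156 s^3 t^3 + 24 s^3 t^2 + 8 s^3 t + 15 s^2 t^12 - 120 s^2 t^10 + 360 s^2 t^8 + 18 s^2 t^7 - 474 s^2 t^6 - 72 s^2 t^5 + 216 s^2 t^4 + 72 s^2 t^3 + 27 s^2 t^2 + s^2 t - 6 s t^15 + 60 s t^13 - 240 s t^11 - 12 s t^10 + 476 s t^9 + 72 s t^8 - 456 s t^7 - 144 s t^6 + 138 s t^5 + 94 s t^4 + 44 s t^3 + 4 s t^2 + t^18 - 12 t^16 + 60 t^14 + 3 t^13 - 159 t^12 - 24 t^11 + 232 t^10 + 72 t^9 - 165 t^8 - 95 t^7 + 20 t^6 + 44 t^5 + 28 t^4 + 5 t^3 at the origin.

4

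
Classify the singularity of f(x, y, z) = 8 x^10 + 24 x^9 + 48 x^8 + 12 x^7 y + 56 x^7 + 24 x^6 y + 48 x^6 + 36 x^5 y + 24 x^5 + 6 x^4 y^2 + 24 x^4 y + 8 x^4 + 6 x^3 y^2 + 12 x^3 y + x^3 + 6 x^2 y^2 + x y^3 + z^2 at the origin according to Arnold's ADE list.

E7

The Hessian of f at 0 has rank 1. Corank 2; j^3 = x^3 is a perfect cube, so E-series; the 4-jet and mu = 7 give E_7.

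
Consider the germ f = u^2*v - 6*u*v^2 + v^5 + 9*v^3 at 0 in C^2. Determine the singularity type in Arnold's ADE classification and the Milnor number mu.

Type D_6, Milnor number mu = 6.

The Hessian of f at 0 has rank 0. Corank 2; j^3 = v*(u - 3*v)^2 has shape L^2 M (L != M), so D-series; mu = 6 gives D_6.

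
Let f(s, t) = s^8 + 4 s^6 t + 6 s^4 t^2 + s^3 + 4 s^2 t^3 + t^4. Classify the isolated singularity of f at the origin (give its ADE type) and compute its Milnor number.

Type E6, Milnor number mu = 6.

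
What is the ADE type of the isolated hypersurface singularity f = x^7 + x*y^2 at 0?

D_{8}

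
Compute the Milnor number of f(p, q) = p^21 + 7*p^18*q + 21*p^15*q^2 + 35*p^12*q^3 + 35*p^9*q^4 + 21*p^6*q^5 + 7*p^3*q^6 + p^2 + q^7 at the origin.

The Hessian of f at 0 has rank 1. Corank 1: A-series; mu = 6 gives A_6.

6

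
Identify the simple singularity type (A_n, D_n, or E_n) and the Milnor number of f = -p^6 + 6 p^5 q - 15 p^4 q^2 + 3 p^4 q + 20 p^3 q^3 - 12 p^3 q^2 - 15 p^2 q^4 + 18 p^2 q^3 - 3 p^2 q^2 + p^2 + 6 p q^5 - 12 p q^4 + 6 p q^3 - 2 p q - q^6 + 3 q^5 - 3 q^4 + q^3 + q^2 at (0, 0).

Type A2, Milnor number mu = 2.

The Hessian of f at 0 is [[2, -2], [-2, 2]] with rank 1, so corank 1. A Groebner basis of the Jacobian ideal J(f) in C{p,q} is {q^2, p - q}; counting standard monomials gives mu = 2. Corank 1: A-series; mu = 2 gives A_2.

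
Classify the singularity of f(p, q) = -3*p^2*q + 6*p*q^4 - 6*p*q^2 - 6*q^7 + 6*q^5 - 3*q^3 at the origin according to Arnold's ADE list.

D_{8}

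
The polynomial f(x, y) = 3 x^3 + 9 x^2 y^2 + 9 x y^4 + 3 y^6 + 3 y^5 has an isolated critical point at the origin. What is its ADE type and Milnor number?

Type E_8, Milnor number mu = 8.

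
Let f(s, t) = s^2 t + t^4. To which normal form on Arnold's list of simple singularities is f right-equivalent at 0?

The Hessian of f at 0 has rank 0. Corank 2; j^3 = s^2*t has shape L^2 M (L != M), so D-series; mu = 5 gives D_5.

D_5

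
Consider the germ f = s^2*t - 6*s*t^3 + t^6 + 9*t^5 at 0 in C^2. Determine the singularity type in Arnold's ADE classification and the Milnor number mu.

Type D_7, Milnor number mu = 7.

The Hessian of f at 0 has rank 0. Corank 2; j^3 = s^2*t has shape L^2 M (L != M), so D-series; mu = 7 gives D_7.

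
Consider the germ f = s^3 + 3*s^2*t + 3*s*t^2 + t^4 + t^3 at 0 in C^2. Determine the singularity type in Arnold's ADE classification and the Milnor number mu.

The Hessian of f at 0 has rank 0. Corank 2; j^3 = (s + t)^3 is a perfect cube, so E-series; the 4-jet and mu = 6 give E_6.

Type E_6, Milnor number mu = 6.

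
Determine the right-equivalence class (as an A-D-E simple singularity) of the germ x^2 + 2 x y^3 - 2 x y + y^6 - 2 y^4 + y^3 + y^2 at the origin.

A_{2}

The Hessian of f at 0 is [[2, -2], [-2, 2]] with rank 1, so corank 1. A Groebner basis of the Jacobian ideal J(f) in C{x,y} is {y^2, x - y}; counting standard monomials gives mu = 2. Corank 1: A-series; mu = 2 gives A_2.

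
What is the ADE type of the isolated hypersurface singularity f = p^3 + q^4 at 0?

The Hessian of f at 0 has rank 0. Corank 2; j^3 = p^3 is a perfect cube, so E-series; the 4-jet and mu = 6 give E_6.

E6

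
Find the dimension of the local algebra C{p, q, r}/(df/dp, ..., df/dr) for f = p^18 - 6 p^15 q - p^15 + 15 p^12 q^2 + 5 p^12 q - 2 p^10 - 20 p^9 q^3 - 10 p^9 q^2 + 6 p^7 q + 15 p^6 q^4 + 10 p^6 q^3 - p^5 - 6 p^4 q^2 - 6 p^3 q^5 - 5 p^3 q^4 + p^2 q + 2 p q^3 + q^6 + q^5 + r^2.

The Hessian of f at 0 has rank 1. Corank 2; j^3 = p^2*q has shape L^2 M (L != M), so D-series; mu = 7 gives D_7.

7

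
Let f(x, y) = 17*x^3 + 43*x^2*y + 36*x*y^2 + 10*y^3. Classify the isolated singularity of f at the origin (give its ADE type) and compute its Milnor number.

The Hessian of f at 0 has rank 0. Corank 2; j^3 = (x + y)*(17*x^2 + 26*x*y + 10*y^2) splits into three distinct lines over C (the quadratic factor has nonzero discriminant), so D_4.

Type D4, Milnor number mu = 4.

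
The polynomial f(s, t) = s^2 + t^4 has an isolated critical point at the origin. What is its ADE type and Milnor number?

Type A_3, Milnor number mu = 3.

The Hessian of f at 0 has rank 1. Corank 1: A-series; mu = 3 gives A_3.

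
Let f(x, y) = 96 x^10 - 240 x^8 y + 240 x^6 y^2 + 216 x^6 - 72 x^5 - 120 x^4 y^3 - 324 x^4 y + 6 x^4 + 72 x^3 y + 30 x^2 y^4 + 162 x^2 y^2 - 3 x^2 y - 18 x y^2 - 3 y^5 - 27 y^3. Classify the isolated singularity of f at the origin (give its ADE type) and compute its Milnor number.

Type D6, Milnor number mu = 6.

The Hessian of f at 0 has rank 0. Corank 2; j^3 = -3*y*(x + 3*y)^2 has shape L^2 M (L != M), so D-series; mu = 6 gives D_6.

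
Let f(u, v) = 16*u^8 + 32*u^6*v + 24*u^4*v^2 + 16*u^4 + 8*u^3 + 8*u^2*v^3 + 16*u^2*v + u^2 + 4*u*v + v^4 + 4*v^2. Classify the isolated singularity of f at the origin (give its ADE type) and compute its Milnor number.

The Hessian of f at 0 has rank 1. Corank 1: A-series; mu = 3 gives A_3.

Type A3, Milnor number mu = 3.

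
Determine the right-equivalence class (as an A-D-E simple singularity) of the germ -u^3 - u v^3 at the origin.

E7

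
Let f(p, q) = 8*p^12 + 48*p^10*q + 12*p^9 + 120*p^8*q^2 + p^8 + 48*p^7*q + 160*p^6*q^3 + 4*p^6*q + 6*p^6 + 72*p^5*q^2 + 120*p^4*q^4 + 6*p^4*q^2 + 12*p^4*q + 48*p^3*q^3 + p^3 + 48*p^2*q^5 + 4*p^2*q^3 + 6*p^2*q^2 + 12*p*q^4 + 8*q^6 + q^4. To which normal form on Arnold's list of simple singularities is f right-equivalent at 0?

The Hessian of f at 0 has rank 0. Corank 2; j^3 = p^3 is a perfect cube, so E-series; the 4-jet and mu = 6 give E_6.

E6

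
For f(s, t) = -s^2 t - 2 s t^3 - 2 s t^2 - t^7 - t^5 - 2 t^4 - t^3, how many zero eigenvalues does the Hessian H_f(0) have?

The Hessian at 0 is [[0, 0], [0, 0]] of rank 0; hence corank 2.

2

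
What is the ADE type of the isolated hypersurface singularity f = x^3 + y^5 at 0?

The Hessian of f at 0 has rank 0. Corank 2; j^3 = x^3 is a perfect cube, so E-series; the 5-jet and mu = 8 give E_8.

E_8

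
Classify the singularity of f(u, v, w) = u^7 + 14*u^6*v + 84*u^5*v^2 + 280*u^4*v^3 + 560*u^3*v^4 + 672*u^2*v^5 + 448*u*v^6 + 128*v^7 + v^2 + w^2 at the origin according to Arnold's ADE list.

The Hessian of f at 0 has rank 2. Corank 1: A-series; mu = 6 gives A_6.

A_6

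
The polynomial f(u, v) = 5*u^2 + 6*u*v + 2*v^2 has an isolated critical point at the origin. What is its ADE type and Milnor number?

Type A1, Milnor number mu = 1.

The Hessian of f at 0 has rank 2. Corank 0: nondegenerate Morse point, so A_1.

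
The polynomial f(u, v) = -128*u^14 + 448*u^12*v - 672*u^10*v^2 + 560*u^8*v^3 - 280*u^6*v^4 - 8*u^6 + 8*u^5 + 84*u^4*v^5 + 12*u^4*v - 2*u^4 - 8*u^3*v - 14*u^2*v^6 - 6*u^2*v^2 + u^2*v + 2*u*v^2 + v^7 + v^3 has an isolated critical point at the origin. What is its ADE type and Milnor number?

Type D8, Milnor number mu = 8.

The Hessian of f at 0 is [[0, 0], [0, 0]] with rank 0, so corank 2. A Groebner basis of the Jacobian ideal J(f) in C{u,v} is {4*u^2/9 + u*v^3 + 25*u*v^2/6 + 73*u*v/36 + 17*v^3/9 + 19*v^2/12, -4*u^2/3 - 21*u*v^2/2 - 35*u*v/6 + v^4 - 25*v^3/6 - 9*v^2/2, u^3 - 8*u^2/9 - 7*u*v^2/3 - 37*u*v/18 - 7*v^3/9 - 7*v^2/6, u^2*v - u*v/2 - v^2/2}; counting standard monomials gives mu = 8. Corank 2; j^3 = v*(u + v)^2 has shape L^2 M (L != M), so D-series; mu = 8 gives D_8.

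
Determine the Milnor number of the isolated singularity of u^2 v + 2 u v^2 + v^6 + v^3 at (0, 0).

7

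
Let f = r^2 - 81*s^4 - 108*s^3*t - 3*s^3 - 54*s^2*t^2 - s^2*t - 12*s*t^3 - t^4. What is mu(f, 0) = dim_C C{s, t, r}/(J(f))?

5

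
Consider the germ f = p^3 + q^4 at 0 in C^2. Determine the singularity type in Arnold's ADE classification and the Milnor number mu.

The Hessian of f at 0 has rank 0. Corank 2; j^3 = p^3 is a perfect cube, so E-series; the 4-jet and mu = 6 give E_6.

Type E_6, Milnor number mu = 6.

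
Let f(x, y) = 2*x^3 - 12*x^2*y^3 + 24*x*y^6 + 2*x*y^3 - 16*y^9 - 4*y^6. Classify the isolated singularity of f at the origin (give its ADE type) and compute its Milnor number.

The Hessian of f at 0 is [[0, 0], [0, 0]] with rank 0, so corank 2. A Groebner basis of the Jacobian ideal J(f) in C{x,y} is {x^3, x*y^2, 3*x^2 + y^3}; counting standard monomials gives mu = 7. Corank 2; j^3 = 2*x^3 is a perfect cube, so E-series; the 4-jet and mu = 7 give E_7.

Type E_7, Milnor number mu = 7.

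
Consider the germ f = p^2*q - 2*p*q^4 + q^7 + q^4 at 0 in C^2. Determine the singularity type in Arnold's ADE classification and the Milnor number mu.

Type D5, Milnor number mu = 5.

The Hessian of f at 0 has rank 0. Corank 2; j^3 = p^2*q has shape L^2 M (L != M), so D-series; mu = 5 gives D_5.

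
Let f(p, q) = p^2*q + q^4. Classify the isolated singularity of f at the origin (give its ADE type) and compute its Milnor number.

Type D_5, Milnor number mu = 5.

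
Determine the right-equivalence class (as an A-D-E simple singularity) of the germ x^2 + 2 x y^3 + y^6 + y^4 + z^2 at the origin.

The Hessian of f at 0 has rank 2. Corank 1: A-series; mu = 3 gives A_3.

A3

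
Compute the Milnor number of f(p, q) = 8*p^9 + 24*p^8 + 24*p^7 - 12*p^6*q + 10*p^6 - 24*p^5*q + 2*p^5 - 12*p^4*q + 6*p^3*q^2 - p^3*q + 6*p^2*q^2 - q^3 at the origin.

7

The Hessian of f at 0 has rank 0. Corank 2; j^3 = -q^3 is a perfect cube, so E-series; the 4-jet and mu = 7 give E_7.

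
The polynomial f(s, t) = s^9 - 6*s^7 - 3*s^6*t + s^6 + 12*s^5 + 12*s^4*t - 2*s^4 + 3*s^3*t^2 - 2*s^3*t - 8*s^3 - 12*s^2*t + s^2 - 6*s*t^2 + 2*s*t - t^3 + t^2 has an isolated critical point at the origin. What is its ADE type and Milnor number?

Type A_2, Milnor number mu = 2.

The Hessian of f at 0 is [[2, 2], [2, 2]] with rank 1, so corank 1. A Groebner basis of the Jacobian ideal J(f) in C{s,t} is {t^2, s + t}; counting standard monomials gives mu = 2. Corank 1: A-series; mu = 2 gives A_2.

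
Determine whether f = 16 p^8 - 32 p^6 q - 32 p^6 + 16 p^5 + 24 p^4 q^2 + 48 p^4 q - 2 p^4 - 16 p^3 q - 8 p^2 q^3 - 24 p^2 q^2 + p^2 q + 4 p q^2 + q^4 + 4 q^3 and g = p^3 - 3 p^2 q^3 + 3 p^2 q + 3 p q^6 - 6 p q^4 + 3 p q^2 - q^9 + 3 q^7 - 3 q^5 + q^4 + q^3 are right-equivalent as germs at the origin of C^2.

No.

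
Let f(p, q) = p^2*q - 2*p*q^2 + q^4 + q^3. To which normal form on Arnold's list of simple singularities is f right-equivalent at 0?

D_{5}

The Hessian of f at 0 has rank 0. Corank 2; j^3 = q*(p - q)^2 has shape L^2 M (L != M), so D-series; mu = 5 gives D_5.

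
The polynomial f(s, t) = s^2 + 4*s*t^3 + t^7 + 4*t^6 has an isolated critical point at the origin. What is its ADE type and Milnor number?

Type A_6, Milnor number mu = 6.

The Hessian of f at 0 has rank 1. Corank 1: A-series; mu = 6 gives A_6.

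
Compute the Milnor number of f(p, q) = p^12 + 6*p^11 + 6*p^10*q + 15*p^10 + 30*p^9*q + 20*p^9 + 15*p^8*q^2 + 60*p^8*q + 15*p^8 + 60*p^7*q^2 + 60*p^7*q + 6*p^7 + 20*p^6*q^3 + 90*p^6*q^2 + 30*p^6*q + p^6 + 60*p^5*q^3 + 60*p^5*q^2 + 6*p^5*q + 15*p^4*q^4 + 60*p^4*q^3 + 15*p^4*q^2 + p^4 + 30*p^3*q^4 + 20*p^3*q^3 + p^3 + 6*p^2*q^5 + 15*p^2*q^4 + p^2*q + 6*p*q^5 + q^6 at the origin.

7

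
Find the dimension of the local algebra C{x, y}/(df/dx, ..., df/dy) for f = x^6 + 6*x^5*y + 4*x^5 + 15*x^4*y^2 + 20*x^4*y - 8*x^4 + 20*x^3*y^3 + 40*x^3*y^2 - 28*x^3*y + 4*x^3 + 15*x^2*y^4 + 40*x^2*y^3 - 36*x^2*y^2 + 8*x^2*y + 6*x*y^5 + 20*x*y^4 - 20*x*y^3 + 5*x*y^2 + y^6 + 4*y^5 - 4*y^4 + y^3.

7

The Hessian of f at 0 is [[0, 0], [0, 0]] with rank 0, so corank 2. A Groebner basis of the Jacobian ideal J(f) in C{x,y} is {-208*x^2/3 - 56*x*y + y^4 - 10*y^3/3 - 32*y^2/3, x^3 - 9*x^2 - 15*x*y/2 - y^3/4 - 3*y^2/2, x^2*y + 28*x^2/3 + 8*x*y + y^3/12 + 5*y^2/3, -20*x^2/3 + x*y^2 - 6*x*y + y^3/3 - 4*y^2/3}; counting standard monomials gives mu = 7. Corank 2; j^3 = (x + y)*(2*x + y)^2 has shape L^2 M (L != M), so D-series; mu = 7 gives D_7.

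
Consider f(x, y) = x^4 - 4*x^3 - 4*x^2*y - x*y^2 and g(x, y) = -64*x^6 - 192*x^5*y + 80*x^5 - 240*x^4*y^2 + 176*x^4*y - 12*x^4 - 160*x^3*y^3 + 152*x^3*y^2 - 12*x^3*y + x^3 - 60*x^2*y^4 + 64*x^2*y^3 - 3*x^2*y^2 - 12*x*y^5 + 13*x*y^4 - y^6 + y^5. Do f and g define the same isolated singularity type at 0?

No.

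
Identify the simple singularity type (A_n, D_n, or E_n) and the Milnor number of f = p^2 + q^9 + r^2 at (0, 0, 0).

The Hessian of f at 0 is [[2, 0, 0], [0, 0, 0], [0, 0, 2]] with rank 2, so corank 1. A Groebner basis of the Jacobian ideal J(f) in C{p,q,r} is {q^8, p, r}; counting standard monomials gives mu = 8. Corank 1: A-series; mu = 8 gives A_8.

Type A_8, Milnor number mu = 8.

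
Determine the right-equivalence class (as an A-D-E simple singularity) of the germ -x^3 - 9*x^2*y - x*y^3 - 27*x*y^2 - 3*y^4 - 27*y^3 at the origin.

E_7

The Hessian of f at 0 is [[0, 0], [0, 0]] with rank 0, so corank 2. A Groebner basis of the Jacobian ideal J(f) in C{x,y} is {x^3 + 9*x^2*y + 162*x^2 + 972*x*y + 1458*y^2, -9*x^2 + x*y^2 - 54*x*y - 81*y^2, 3*x^2 + 18*x*y + y^3 + 27*y^2}; counting standard monomials gives mu = 7. Corank 2; j^3 = -(x + 3*y)^3 is a perfect cube, so E-series; the 4-jet and mu = 7 give E_7.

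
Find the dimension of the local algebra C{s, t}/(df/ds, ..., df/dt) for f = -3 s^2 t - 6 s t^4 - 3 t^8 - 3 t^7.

9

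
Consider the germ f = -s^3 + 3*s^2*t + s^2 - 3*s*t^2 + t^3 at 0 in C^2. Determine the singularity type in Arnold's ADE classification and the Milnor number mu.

The Hessian of f at 0 is [[2, 0], [0, 0]] with rank 1, so corank 1. A Groebner basis of the Jacobian ideal J(f) in C{s,t} is {t^2, s}; counting standard monomials gives mu = 2. Corank 1: A-series; mu = 2 gives A_2.

Type A_{2}, Milnor number mu = 2.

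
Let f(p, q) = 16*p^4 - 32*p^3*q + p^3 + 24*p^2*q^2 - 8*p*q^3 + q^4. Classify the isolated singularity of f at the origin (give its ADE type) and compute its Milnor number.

Type E_6, Milnor number mu = 6.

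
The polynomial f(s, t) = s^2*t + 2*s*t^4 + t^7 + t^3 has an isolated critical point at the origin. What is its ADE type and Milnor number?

Type D_{4}, Milnor number mu = 4.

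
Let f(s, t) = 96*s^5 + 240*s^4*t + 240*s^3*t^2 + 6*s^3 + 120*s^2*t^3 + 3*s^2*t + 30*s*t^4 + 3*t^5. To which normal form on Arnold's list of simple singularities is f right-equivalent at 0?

D_6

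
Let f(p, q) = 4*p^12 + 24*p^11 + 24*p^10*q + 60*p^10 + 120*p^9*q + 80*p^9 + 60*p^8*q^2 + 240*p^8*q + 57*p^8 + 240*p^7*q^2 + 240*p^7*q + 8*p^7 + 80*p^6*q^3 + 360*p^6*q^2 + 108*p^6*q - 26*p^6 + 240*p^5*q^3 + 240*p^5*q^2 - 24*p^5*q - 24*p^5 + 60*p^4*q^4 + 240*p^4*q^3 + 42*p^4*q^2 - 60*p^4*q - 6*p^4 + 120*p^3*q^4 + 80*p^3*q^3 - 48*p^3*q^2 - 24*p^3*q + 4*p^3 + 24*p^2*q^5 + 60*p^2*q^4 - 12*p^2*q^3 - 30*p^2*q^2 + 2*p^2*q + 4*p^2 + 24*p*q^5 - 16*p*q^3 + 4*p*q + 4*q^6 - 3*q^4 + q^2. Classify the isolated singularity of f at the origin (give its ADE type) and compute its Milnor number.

Type A_3, Milnor number mu = 3.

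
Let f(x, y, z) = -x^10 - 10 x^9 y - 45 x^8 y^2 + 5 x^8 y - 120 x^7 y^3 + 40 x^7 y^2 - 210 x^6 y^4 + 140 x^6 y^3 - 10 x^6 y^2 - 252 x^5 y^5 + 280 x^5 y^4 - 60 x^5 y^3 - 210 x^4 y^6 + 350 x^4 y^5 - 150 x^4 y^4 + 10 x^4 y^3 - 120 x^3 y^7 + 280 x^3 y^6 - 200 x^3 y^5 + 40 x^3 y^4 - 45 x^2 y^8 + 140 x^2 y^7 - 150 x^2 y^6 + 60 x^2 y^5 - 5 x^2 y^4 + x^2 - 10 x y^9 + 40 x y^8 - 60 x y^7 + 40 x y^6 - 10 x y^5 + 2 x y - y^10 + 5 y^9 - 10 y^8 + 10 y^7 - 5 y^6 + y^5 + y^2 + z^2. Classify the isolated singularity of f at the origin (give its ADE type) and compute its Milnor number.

The Hessian of f at 0 has rank 2. Corank 1: A-series; mu = 4 gives A_4.

Type A_{4}, Milnor number mu = 4.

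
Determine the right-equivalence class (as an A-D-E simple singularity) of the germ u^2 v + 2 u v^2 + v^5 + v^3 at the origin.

The Hessian of f at 0 is [[0, 0], [0, 0]] with rank 0, so corank 2. A Groebner basis of the Jacobian ideal J(f) in C{u,v} is {u^2/5 + v^4 - v^2/5, u^3 + v^3, u*v + v^2}; counting standard monomials gives mu = 6. Corank 2; j^3 = v*(u + v)^2 has shape L^2 M (L != M), so D-series; mu = 6 gives D_6.

D_6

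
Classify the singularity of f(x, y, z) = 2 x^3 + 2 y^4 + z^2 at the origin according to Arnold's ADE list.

The Hessian of f at 0 has rank 1. Corank 2; j^3 = 2*x^3 is a perfect cube, so E-series; the 4-jet and mu = 6 give E_6.

E_6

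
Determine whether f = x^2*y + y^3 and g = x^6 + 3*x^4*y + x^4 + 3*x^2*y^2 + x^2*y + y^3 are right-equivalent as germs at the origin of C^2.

The Hessian of f at 0 is [[0, 0], [0, 0]] with rank 0, so corank 2. A Groebner basis of the Jacobian ideal J(f) in C{x,y} is {y^3, x^2 + 3*y^2, x*y}; counting standard monomials gives mu = 4. Corank 2; j^3 = y*(x^2 + y^2) splits into three distinct lines over C (the quadratic factor has nonzero discriminant), so D_4. The Hessian of g at 0 is [[0, 0], [0, 0]] with rank 0, so corank 2. A Groebner basis of the Jacobian ideal J(g) in C{x,y} is {y^3, x^2 + 3*y^2, x*y}; counting standard monomials gives mu = 4. Corank 2; j^3 = y*(x^2 + y^2) splits into three distinct lines over C (the quadratic factor has nonzero discriminant), so D_4. Both have type D_4, hence right-equivalent.

Yes.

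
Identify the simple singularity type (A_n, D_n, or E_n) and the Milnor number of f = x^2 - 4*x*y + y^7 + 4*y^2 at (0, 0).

The Hessian of f at 0 has rank 1. Corank 1: A-series; mu = 6 gives A_6.

Type A_{6}, Milnor number mu = 6.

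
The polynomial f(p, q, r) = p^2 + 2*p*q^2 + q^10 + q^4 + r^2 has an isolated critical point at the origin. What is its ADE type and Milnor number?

Type A9, Milnor number mu = 9.

The Hessian of f at 0 has rank 2. Corank 1: A-series; mu = 9 gives A_9.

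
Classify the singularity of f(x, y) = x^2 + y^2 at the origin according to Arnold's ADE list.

The Hessian of f at 0 has rank 2. Corank 0: nondegenerate Morse point, so A_1.

A_{1}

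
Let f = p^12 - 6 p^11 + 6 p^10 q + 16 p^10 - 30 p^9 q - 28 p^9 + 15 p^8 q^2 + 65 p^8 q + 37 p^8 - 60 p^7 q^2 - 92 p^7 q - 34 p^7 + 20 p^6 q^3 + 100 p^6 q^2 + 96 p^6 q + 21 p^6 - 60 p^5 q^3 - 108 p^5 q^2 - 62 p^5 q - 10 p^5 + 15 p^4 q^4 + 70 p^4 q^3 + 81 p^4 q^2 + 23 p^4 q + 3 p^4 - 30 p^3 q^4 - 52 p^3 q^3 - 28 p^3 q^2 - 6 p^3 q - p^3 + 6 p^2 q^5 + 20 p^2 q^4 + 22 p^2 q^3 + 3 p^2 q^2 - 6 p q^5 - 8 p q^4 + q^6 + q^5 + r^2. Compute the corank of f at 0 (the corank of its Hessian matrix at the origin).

The Hessian at 0 is [[0, 0, 0], [0, 0, 0], [0, 0, 2]] of rank 1; hence corank 2.

2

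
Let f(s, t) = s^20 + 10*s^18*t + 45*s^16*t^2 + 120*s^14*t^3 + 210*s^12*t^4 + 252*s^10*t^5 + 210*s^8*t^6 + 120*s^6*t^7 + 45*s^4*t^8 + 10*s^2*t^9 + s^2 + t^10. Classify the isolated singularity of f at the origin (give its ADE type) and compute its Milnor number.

Type A_{9}, Milnor number mu = 9.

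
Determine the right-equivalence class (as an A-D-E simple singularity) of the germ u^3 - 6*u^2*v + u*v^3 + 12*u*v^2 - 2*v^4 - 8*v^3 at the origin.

E_{7}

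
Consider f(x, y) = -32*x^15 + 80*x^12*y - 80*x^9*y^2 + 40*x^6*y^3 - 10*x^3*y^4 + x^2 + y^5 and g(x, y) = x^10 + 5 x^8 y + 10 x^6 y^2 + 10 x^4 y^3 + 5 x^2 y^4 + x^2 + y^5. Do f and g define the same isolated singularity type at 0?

Yes.

The Hessian of f at 0 has rank 1. Corank 1: A-series; mu = 4 gives A_4. The Hessian of g at 0 has rank 1. Corank 1: A-series; mu = 4 gives A_4. Both have type A_4, hence right-equivalent.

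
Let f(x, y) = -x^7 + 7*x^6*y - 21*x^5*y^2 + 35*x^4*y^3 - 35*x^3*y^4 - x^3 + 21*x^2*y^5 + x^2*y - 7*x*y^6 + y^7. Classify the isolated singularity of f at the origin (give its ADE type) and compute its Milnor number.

The Hessian of f at 0 has rank 0. Corank 2; j^3 = -x^2*(x - y) has shape L^2 M (L != M), so D-series; mu = 8 gives D_8.

Type D_8, Milnor number mu = 8.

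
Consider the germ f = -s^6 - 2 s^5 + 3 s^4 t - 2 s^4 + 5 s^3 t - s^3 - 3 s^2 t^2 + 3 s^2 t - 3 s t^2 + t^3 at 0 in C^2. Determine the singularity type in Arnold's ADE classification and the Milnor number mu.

The Hessian of f at 0 has rank 0. Corank 2; j^3 = -(s - t)^3 is a perfect cube, so E-series; the 4-jet and mu = 7 give E_7.

Type E_{7}, Milnor number mu = 7.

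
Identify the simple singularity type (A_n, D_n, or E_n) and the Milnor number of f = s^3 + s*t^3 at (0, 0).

Type E_7, Milnor number mu = 7.

The Hessian of f at 0 has rank 0. Corank 2; j^3 = s^3 is a perfect cube, so E-series; the 4-jet and mu = 7 give E_7.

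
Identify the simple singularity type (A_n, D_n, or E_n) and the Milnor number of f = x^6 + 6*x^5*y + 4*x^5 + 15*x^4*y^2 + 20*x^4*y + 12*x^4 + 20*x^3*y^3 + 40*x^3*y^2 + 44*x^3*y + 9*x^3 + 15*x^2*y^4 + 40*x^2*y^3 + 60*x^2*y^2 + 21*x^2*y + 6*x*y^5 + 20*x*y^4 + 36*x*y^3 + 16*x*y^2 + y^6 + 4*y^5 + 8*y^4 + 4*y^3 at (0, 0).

Type D_7, Milnor number mu = 7.

The Hessian of f at 0 is [[0, 0], [0, 0]] with rank 0, so corank 2. A Groebner basis of the Jacobian ideal J(f) in C{x,y} is {2673*x^2/52 + 1539*x*y/52 + y^4 - 75*y^3/26 - 81*y^2/26, x^3 + 6*x^2/13 + 46*x*y/13 + 20*y^3/39 + 28*y^2/13, x^2*y - 18*x^2/13 - 60*x*y/13 - 76*y^3/117 - 32*y^2/13, 45*x^2/26 + x*y^2 + 111*x*y/26 + 95*y^3/117 + 27*y^2/13}; counting standard monomials gives mu = 7. Corank 2; j^3 = (x + y)*(3*x + 2*y)^2 has shape L^2 M (L != M), so D-series; mu = 7 gives D_7.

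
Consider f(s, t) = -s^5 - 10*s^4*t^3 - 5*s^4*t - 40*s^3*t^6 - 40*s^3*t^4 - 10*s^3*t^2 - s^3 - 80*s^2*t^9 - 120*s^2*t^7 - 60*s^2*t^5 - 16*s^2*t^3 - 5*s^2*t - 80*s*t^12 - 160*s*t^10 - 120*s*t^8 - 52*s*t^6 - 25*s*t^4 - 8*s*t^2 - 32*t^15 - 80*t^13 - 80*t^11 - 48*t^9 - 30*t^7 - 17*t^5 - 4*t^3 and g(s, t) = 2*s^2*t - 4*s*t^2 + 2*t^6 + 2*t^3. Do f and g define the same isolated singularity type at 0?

The Hessian of f at 0 has rank 0. Corank 2; j^3 = -(s + t)*(s + 2*t)^2 has shape L^2 M (L != M), so D-series; mu = 6 gives D_6. The Hessian of g at 0 has rank 0. Corank 2; j^3 = 2*t*(s - t)^2 has shape L^2 M (L != M), so D-series; mu = 7 gives D_7. f is D_6 but g is D_7, hence not right-equivalent.

No.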